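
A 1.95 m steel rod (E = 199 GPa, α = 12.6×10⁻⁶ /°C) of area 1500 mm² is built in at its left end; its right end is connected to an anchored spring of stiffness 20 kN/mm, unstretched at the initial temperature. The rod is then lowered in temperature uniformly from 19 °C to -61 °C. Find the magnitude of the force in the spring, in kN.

Free thermal contraction: δ_free = αΔT L = 12.6×10⁻⁶ × 80 × 1950 = 1.966 mm.
With a force P in the spring, the elastic change of the rod is PL/(AE) and that of the spring is P/k; compatibility requires their sum to equal δ_free.
P [ L/(AE) + 1/k ] = δ_free → P [ 1950/(1500×199×10³) + 1/(20×10³) ] = 1.966.
P = 1.966 / 5.653×10⁻⁵ = 34770 N.

P ≈ 34.8 kN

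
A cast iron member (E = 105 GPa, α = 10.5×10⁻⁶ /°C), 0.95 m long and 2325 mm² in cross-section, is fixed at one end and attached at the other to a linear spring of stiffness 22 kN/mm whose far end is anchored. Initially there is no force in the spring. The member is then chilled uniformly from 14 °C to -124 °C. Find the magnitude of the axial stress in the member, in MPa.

The unrestrained thermal change is αΔT L = 10.5×10⁻⁶ × 138 × 950 = 1.377 mm.
Let P be the tensile force in the spring. The member extends elastically by PL/(AE) and the spring stretches by P/k; together these equal δ_free.
P [ L/(AE) + 1/k ] = δ_free → P [ 950/(2325×105×10³) + 1/(22×10³) ] = 1.377.
P = 1.377 / 4.935×10⁻⁵ = 27900 N.
σ = P/A = 27900/2325 = 12 MPa.

σ ≈ 12 MPa (tensile)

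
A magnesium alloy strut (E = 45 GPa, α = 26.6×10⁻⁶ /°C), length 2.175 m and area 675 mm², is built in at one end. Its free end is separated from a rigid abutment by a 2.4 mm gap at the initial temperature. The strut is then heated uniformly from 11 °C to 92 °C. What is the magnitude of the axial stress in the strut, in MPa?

σ ≈ 47.3 MPa (compressive)

Unrestrained expansion: δ_free = αΔT L = 26.6×10⁻⁶ × 81 × 2175 = 4.686 mm.
The gap closes (δ_free > 2.4 mm) and the wall then resists a further 4.686 − 2.4 = 2.286 mm of expansion.
Compatibility: PL/(AE) = 2.286 mm, so σ = P/A = E × (2.286/2175) = 47.3 MPa.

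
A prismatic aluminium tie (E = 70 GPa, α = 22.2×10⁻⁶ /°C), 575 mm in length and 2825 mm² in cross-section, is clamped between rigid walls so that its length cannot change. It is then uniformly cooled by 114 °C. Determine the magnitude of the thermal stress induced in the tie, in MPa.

σ ≈ 177 MPa (tensile)

Because both ends are immovable the net strain is zero, and the suppressed thermal strain is αΔT = 22.2×10⁻⁶ × 114 = 2530.8×10⁻⁶.
The stress required to suppress this strain is σ = Eε = 70×10³ × 2530.8×10⁻⁶ = 177.2 MPa, tensile since the tie is trying to contract.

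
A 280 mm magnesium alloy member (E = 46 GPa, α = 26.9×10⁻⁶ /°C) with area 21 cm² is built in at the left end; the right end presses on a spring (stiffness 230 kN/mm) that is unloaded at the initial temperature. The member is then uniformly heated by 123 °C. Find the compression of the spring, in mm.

δ ≈ 0.556 mm

If the spring were absent the member would lengthen by αΔT L = 26.9×10⁻⁶ × 123 × 280 = 0.9264 mm.
Let P be the compressive force at the spring. The member shortens elastically by PL/(AE) and the spring compresses by P/k; together these equal δ_free.
P [ L/(AE) + 1/k ] = δ_free → P [ 280/(2100×46×10³) + 1/(230×10³) ] = 0.9264.
P = 0.9264 / 7.246×10⁻⁶ = 127800 N.
Spring compression = P/k = 127800/(230×10³) = 0.5559 mm.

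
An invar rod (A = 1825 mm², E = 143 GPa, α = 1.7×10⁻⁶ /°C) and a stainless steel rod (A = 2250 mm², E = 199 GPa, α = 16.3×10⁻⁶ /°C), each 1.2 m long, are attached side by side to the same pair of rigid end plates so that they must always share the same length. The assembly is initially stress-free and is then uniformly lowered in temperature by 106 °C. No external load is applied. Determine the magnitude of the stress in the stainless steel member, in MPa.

σ ≈ 113 MPa (tensile)

The stainless steel has the larger α, so on cooling it would change length more than the invar if both were free. The rigid plates force a common final length, so the stainless steel is put into tension and the invar into compression, with equal and opposite forces P (no external load).
Equating the net (thermal + elastic) strains gives |α₁ − α₂|·ΔT = P·[1/(A₁E₁) + 1/(A₂E₂)].
|α₁ − α₂|·ΔT = 14.6×10⁻⁶ × 106 = 0.001548.
1/(A₁E₁) + 1/(A₂E₂) = 1/(1825×143×10³) + 1/(2250×199×10³) = 6.065×10⁻⁹ N⁻¹.
P = 0.001548 / 6.065×10⁻⁹ = 255200 N = 255.2 kN.
σ_{stainless steel} = P/A₂ = 255200/2250 = 113.4 MPa, tensile.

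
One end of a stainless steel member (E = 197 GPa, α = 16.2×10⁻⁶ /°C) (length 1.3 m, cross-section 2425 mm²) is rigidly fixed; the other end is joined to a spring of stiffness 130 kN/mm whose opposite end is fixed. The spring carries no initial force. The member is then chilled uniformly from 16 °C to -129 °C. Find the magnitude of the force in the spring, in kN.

P ≈ 293 kN

The unrestrained thermal change is αΔT L = 16.2×10⁻⁶ × 145 × 1300 = 3.054 mm.
Let P be the tensile force in the spring. The member extends elastically by PL/(AE) and the spring stretches by P/k; together these equal δ_free.
So P = δ_free / [L/(AE) + 1/k] = 3.054 / [ 1300/(2425×197×10³) + 1/(130×10³) ].
P = 3.054 / 1.041×10⁻⁵ = 293200 N.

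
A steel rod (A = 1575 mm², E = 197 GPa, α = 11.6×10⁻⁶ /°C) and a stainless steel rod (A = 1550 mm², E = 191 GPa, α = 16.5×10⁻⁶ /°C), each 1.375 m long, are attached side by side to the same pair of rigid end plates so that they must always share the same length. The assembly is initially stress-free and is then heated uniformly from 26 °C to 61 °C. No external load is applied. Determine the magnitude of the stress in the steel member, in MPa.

The stainless steel has the larger α, so on heating it would change length more than the steel if both were free. The rigid plates force a common final length, so the stainless steel is put into compression and the steel into tension, with equal and opposite forces P (no external load).
Compatibility of the two members (thermal + elastic change equal): (α₁ − α₂)ΔT = P·[1/(A₁E₁) + 1/(A₂E₂)].
|α₁ − α₂|·ΔT = 4.9×10⁻⁶ × 35 = 0.0001715.
1/(A₁E₁) + 1/(A₂E₂) = 1/(1575×197×10³) + 1/(1550×191×10³) = 6.601×10⁻⁹ N⁻¹.
P = 0.0001715 / 6.601×10⁻⁹ = 25980 N = 25.98 kN.
σ_{steel} = P/A₁ = 25980/1575 = 16.5 MPa, tensile.

σ ≈ 16.5 MPa (tensile)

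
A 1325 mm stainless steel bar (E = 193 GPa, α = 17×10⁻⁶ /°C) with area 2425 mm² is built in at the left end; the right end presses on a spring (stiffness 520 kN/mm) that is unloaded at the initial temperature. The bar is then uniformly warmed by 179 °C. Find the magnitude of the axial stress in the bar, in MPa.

Free thermal expansion: δ_free = αΔT L = 17×10⁻⁶ × 179 × 1325 = 4.032 mm.
Let P be the compressive force at the spring. The bar shortens elastically by PL/(AE) and the spring compresses by P/k; together these equal δ_free.
So P = δ_free / [L/(AE) + 1/k] = 4.032 / [ 1325/(2425×193×10³) + 1/(520×10³) ].
P = 4.032 / 4.754×10⁻⁶ = 848100 N.
σ = P/A = 848100/2425 = 349.7 MPa.

σ ≈ 350 MPa (compressive)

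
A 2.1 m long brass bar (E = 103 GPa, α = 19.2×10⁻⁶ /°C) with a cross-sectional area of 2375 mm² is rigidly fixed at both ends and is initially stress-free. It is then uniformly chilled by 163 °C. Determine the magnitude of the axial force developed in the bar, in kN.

The ends cannot move, so σ = EαΔT = 103×10³ × 19.2×10⁻⁶ × 163 = 322.3 MPa.
P = AEαΔT = 2375 × 103×10³ × 19.2×10⁻⁶ × 163 = 765.6 kN (tensile).

P ≈ 766 kN (tensile)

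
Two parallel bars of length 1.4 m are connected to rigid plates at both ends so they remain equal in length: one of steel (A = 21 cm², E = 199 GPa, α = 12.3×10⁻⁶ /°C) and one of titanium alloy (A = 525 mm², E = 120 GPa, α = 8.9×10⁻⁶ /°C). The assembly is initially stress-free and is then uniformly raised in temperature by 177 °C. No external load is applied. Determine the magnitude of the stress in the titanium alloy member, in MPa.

σ ≈ 62.8 MPa (tensile)

The steel has the larger α, so on heating it would change length more than the titanium alloy if both were free. The rigid plates force a common final length, so the steel is put into compression and the titanium alloy into tension, with equal and opposite forces P (no external load).
Compatibility of the two members (thermal + elastic change equal): (α₁ − α₂)ΔT = P·[1/(A₁E₁) + 1/(A₂E₂)].
|α₁ − α₂|·ΔT = 3.4×10⁻⁶ × 177 = 0.0006018.
1/(A₁E₁) + 1/(A₂E₂) = 1/(2100×199×10³) + 1/(525×120×10³) = 1.827×10⁻⁸ N⁻¹.
P = 0.0006018 / 1.827×10⁻⁸ = 32950 N = 32.95 kN.
σ_{titanium alloy} = P/A₂ = 32950/525 = 62.76 MPa, tensile.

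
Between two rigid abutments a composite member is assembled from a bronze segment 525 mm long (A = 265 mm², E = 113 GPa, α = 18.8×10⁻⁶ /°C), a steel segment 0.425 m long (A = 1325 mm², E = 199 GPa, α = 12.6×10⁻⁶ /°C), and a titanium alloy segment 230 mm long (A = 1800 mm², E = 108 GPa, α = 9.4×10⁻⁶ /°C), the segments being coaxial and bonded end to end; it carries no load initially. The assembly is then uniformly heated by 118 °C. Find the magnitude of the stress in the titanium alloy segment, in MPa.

σ ≈ 56.1 MPa (compressive)

If the supports were absent, the total length change would be Σ αᵢΔT Lᵢ = 18.8×10⁻⁶×118×525 + 12.6×10⁻⁶×118×425 + 9.4×10⁻⁶×118×230 = 2.052 mm.
The rigid supports impose zero overall length change; the single axial force P common to all segments must satisfy P Σ Lᵢ/(AᵢEᵢ) = δ_free.
Σ Lᵢ/(AᵢEᵢ) = 525/(265×113×10³) + 425/(1325×199×10³) + 230/(1800×108×10³) = 2.033×10⁻⁵ mm/N.
So P = 2.052 / 2.033×10⁻⁵ = 100.9 kN, compressive.
σ_{titanium alloy} = P / A = 100900 / 1800 = 56.07 MPa.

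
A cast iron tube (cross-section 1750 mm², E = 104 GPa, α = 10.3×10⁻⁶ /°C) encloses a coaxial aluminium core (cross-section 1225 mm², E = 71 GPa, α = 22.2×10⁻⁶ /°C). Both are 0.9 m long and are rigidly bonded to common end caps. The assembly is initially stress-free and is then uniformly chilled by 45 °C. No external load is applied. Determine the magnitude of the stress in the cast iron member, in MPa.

σ ≈ 18 MPa (compressive)

The aluminium has the larger α, so on cooling it would change length more than the cast iron if both were free. The rigid plates force a common final length, so the aluminium is put into tension and the cast iron into compression, with equal and opposite forces P (no external load).
Compatibility of the two members (thermal + elastic change equal): (α₁ − α₂)ΔT = P·[1/(A₁E₁) + 1/(A₂E₂)].
|α₁ − α₂|·ΔT = 11.9×10⁻⁶ × 45 = 0.0005355.
1/(A₁E₁) + 1/(A₂E₂) = 1/(1750×104×10³) + 1/(1225×71×10³) = 1.699×10⁻⁸ N⁻¹.
So P = 0.0005355 / 1.699×10⁻⁸ = 31.51 kN.
σ_{cast iron} = P/A₁ = 31510/1750 = 18.01 MPa, compressive.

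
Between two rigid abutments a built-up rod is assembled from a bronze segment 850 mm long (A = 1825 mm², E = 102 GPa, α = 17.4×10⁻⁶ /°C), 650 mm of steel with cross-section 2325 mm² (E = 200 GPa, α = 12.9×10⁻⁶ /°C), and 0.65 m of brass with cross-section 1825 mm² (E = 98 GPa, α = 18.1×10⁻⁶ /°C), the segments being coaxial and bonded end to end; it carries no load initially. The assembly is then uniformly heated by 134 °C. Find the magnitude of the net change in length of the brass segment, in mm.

With the walls removed the bar would change length by δ_free = Σ αᵢΔT Lᵢ = 17.4×10⁻⁶×134×850 + 12.9×10⁻⁶×134×650 + 18.1×10⁻⁶×134×650 = 4.682 mm.
The rigid supports impose zero overall length change; the single axial force P common to all segments must satisfy P Σ Lᵢ/(AᵢEᵢ) = δ_free.
Σ Lᵢ/(AᵢEᵢ) = 850/(1825×102×10³) + 650/(2325×200×10³) + 650/(1825×98×10³) = 9.598×10⁻⁶ mm/N.
So P = 4.682 / 9.598×10⁻⁶ = 487.8 kN, compressive.
For the brass segment, free thermal change = 18.1×10⁻⁶×134×650 = 1.577 mm and elastic change from P = 487800×650/(1825×98×10³) = 1.773 mm; these oppose, so the net change is 0.196 mm (segment shortens).

|ΔL| ≈ 0.196 mm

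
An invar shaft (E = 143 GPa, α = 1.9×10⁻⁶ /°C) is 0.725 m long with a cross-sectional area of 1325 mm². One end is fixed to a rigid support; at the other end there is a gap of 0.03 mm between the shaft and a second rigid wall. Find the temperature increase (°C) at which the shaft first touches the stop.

The gap closes when αΔT L = 0.03 mm, since the shaft is still unstressed at that instant.
ΔT = 0.03 / (1.9×10⁻⁶ × 725) = 21.78 °C.

ΔT ≈ 21.8 °C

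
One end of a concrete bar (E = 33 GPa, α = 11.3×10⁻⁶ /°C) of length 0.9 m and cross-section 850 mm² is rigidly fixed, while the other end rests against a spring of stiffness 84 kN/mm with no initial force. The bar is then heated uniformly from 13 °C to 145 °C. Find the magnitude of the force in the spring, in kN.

P ≈ 30.5 kN

If the spring were absent the bar would lengthen by αΔT L = 11.3×10⁻⁶ × 132 × 900 = 1.342 mm.
With a force P in the spring, the elastic change of the bar is PL/(AE) and that of the spring is P/k; compatibility requires their sum to equal δ_free.
P [ L/(AE) + 1/k ] = δ_free → P [ 900/(850×33×10³) + 1/(84×10³) ] = 1.342.
P = 1.342 / 4.399×10⁻⁵ = 30520 N.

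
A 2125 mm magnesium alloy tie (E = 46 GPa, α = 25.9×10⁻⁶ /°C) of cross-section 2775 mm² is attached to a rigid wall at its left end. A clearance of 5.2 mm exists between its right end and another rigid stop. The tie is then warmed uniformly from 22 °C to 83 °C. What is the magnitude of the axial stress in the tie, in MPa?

Free thermal elongation = αΔT L = 25.9×10⁻⁶ × 61 × 2125 = 3.357 mm.
This is smaller than the 5.2 mm clearance, so the tie expands freely without reaching the stop — the stress is zero.

σ ≈ 0 MPa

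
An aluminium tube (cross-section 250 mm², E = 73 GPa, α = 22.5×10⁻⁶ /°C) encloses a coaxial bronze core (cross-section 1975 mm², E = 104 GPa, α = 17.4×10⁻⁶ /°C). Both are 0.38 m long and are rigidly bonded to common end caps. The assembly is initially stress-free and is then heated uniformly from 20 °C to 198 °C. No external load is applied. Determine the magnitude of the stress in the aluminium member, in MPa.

σ ≈ 60.9 MPa (compressive)

Equilibrium of a rigid end plate with no external load gives equal and opposite internal forces ±P in the two members. Since α_{aluminium} > α_{bronze}, heating drives the aluminium into compression and the bronze into tension.
Compatibility of the two members (thermal + elastic change equal): (α₁ − α₂)ΔT = P·[1/(A₁E₁) + 1/(A₂E₂)].
|α₁ − α₂|·ΔT = 5.1×10⁻⁶ × 178 = 0.0009078.
1/(A₁E₁) + 1/(A₂E₂) = 1/(250×73×10³) + 1/(1975×104×10³) = 5.966×10⁻⁸ N⁻¹.
So P = 0.0009078 / 5.966×10⁻⁸ = 15.22 kN.
σ_{aluminium} = P/A₁ = 15220/250 = 60.86 MPa, compressive.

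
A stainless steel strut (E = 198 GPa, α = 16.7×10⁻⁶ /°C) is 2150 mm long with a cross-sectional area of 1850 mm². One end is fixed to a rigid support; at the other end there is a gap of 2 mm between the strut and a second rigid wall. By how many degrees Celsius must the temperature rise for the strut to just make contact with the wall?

The gap closes when αΔT L = 2 mm, since the strut is still unstressed at that instant.
ΔT = 2 / (16.7×10⁻⁶ × 2150) = 55.7 °C.

ΔT ≈ 55.7 °C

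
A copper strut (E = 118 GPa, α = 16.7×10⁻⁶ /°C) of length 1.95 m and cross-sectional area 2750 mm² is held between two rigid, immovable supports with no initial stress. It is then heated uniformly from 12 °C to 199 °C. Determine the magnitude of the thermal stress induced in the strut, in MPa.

σ ≈ 369 MPa (compressive)

Because both ends are immovable the net strain is zero, and the suppressed thermal strain is αΔT = 16.7×10⁻⁶ × 187 = 3122.9×10⁻⁶.
Hence σ = E·αΔT = 118×10³ × 3122.9×10⁻⁶ = 368.5 MPa, compressive.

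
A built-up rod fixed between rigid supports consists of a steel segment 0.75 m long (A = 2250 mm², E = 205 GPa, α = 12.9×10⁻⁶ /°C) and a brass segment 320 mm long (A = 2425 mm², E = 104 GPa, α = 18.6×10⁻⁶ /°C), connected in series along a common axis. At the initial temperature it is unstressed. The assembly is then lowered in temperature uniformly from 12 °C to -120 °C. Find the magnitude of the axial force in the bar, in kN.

If the supports were absent, the total length change would be Σ αᵢΔT Lᵢ = 12.9×10⁻⁶×132×750 + 18.6×10⁻⁶×132×320 = 2.063 mm.
Since the ends are fixed, an axial force P builds up, equal in every segment, with P · Σ Lᵢ/(AᵢEᵢ) = δ_free.
Σ Lᵢ/(AᵢEᵢ) = 750/(2250×205×10³) + 320/(2425×104×10³) = 2.895×10⁻⁶ mm/N.
So P = 2.063 / 2.895×10⁻⁶ = 712.6 kN, tensile.

P ≈ 713 kN (tensile)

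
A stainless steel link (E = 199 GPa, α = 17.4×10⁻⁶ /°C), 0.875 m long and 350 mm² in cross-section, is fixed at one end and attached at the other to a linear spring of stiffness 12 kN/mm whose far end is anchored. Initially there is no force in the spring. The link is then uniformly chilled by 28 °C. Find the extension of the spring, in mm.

δ ≈ 0.37 mm

The unrestrained thermal change is αΔT L = 17.4×10⁻⁶ × 28 × 875 = 0.4263 mm.
Let P be the tensile force in the spring. The link extends elastically by PL/(AE) and the spring stretches by P/k; together these equal δ_free.
P [ L/(AE) + 1/k ] = δ_free → P [ 875/(350×199×10³) + 1/(12×10³) ] = 0.4263.
P = 0.4263 / 9.59×10⁻⁵ = 4445 N.
Spring extension = P/k = 4445/(12×10³) = 0.3705 mm.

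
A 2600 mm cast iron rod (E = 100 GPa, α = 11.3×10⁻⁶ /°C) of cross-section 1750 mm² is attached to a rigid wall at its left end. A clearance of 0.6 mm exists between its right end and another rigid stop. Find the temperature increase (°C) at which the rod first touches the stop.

Contact occurs when the free expansion equals the gap: αΔT L = 0.6 mm.
ΔT = 0.6 / (11.3×10⁻⁶ × 2600) = 20.42 °C.

ΔT ≈ 20.4 °C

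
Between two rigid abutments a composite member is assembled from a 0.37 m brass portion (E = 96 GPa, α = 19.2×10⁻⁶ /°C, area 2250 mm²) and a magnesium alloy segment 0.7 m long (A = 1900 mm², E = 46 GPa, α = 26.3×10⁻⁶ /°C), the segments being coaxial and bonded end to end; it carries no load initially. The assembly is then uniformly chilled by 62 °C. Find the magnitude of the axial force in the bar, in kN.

Free thermal contraction of the whole bar: Σ αᵢΔT Lᵢ = 19.2×10⁻⁶×62×370 + 26.3×10⁻⁶×62×700 = 1.582 mm.
Since the ends are fixed, an axial force P builds up, equal in every segment, with P · Σ Lᵢ/(AᵢEᵢ) = δ_free.
The series flexibility is Σ Lᵢ/(AᵢEᵢ) = 370/(2250×96×10³) + 700/(1900×46×10³) = 9.722×10⁻⁶ mm/N.
Hence P = δ_free / Σ(L/AE) = 1.582/9.722×10⁻⁶ = 162.7 kN (tensile).

P ≈ 163 kN (tensile)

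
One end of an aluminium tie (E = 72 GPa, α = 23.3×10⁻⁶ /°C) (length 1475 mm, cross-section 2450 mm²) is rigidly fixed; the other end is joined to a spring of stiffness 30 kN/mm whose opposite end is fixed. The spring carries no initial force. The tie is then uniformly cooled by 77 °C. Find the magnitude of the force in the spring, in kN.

P ≈ 63.5 kN

The unrestrained thermal change is αΔT L = 23.3×10⁻⁶ × 77 × 1475 = 2.646 mm.
Let P be the tensile force in the spring. The tie extends elastically by PL/(AE) and the spring stretches by P/k; together these equal δ_free.
So P = δ_free / [L/(AE) + 1/k] = 2.646 / [ 1475/(2450×72×10³) + 1/(30×10³) ].
P = 2.646 / 4.17×10⁻⁵ = 63470 N.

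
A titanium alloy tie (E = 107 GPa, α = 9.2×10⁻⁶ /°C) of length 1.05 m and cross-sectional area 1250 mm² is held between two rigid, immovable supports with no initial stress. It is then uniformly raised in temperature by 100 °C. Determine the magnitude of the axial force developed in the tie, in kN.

P ≈ 123 kN (compressive)

With zero net strain, σ = E·αΔT = 107 GPa × 9.2×10⁻⁶ × 100 = 98.44 MPa.
Axial force P = σA = 98.44 × 1250 = 123000 N = 123 kN, compressive.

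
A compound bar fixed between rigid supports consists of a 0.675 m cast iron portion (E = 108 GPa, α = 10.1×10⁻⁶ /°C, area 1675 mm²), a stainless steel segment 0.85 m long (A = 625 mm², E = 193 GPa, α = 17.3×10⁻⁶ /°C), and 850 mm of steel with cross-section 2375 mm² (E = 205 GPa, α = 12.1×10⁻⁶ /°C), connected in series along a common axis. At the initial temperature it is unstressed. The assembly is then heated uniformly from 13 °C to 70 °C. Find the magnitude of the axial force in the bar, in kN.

P ≈ 145 kN (compressive)

With the walls removed the bar would change length by δ_free = Σ αᵢΔT Lᵢ = 10.1×10⁻⁶×57×675 + 17.3×10⁻⁶×57×850 + 12.1×10⁻⁶×57×850 = 1.813 mm.
The walls prevent any net length change, so an axial force P (same in every segment) develops. Compatibility: P · Σ Lᵢ/(AᵢEᵢ) = δ_free.
The series flexibility is Σ Lᵢ/(AᵢEᵢ) = 675/(1675×108×10³) + 850/(625×193×10³) + 850/(2375×205×10³) = 1.252×10⁻⁵ mm/N.
Hence P = δ_free / Σ(L/AE) = 1.813/1.252×10⁻⁵ = 144.8 kN (compressive).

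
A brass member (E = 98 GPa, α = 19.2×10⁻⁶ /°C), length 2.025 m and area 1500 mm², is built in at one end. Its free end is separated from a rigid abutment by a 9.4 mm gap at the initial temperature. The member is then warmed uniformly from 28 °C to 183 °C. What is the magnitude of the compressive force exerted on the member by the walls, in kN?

Free thermal elongation = αΔT L = 19.2×10⁻⁶ × 155 × 2025 = 6.026 mm.
This is smaller than the 9.4 mm clearance, so the member expands freely without reaching the stop — the stress is zero.

P ≈ 0 kN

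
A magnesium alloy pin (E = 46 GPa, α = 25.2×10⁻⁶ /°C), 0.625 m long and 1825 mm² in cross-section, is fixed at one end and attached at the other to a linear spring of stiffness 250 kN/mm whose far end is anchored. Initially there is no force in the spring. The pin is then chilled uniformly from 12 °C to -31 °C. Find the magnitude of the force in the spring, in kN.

P ≈ 59.2 kN

The unrestrained thermal change is αΔT L = 25.2×10⁻⁶ × 43 × 625 = 0.6772 mm.
With a force P in the spring, the elastic change of the pin is PL/(AE) and that of the spring is P/k; compatibility requires their sum to equal δ_free.
P [ L/(AE) + 1/k ] = δ_free → P [ 625/(1825×46×10³) + 1/(250×10³) ] = 0.6772.
P = 0.6772 / 1.144×10⁻⁵ = 59170 N.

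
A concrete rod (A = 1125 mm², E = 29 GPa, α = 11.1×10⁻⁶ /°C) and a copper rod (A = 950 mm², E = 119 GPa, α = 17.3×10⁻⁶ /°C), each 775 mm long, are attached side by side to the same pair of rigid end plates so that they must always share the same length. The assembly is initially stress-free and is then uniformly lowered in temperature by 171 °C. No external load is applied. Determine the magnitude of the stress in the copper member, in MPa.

σ ≈ 28.3 MPa (tensile)

Equilibrium of a rigid end plate with no external load gives equal and opposite internal forces ±P in the two members. Since α_{copper} > α_{concrete}, cooling drives the copper into tension and the concrete into compression.
Setting the final lengths equal and cancelling L: (α₁ − α₂)ΔT = P/(A₁E₁) + P/(A₂E₂).
|α₁ − α₂|·ΔT = 6.2×10⁻⁶ × 171 = 0.00106.
1/(A₁E₁) + 1/(A₂E₂) = 1/(1125×29×10³) + 1/(950×119×10³) = 3.95×10⁻⁸ N⁻¹.
P = 0.00106 / 3.95×10⁻⁸ = 26840 N = 26.84 kN.
σ_{copper} = P/A₂ = 26840/950 = 28.26 MPa, tensile.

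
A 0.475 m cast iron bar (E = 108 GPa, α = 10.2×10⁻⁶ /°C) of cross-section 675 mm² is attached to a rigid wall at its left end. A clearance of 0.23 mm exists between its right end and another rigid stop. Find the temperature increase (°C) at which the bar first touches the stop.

The gap closes when αΔT L = 0.23 mm, since the bar is still unstressed at that instant.
So ΔT = g/(αL) = 0.23/(10.2×10⁻⁶ × 475) = 47.47 °C.

ΔT ≈ 47.5 °C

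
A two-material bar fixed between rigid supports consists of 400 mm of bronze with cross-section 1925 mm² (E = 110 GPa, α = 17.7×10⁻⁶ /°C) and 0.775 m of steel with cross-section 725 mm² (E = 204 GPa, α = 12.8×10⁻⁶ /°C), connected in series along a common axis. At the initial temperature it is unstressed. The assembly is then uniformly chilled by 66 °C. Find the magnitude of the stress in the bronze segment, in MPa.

σ ≈ 81.8 MPa (tensile)

With the walls removed the bar would change length by δ_free = Σ αᵢΔT Lᵢ = 17.7×10⁻⁶×66×400 + 12.8×10⁻⁶×66×775 = 1.122 mm.
Since the ends are fixed, an axial force P builds up, equal in every segment, with P · Σ Lᵢ/(AᵢEᵢ) = δ_free.
The series flexibility is Σ Lᵢ/(AᵢEᵢ) = 400/(1925×110×10³) + 775/(725×204×10³) = 7.129×10⁻⁶ mm/N.
Hence P = δ_free / Σ(L/AE) = 1.122/7.129×10⁻⁶ = 157.4 kN (tensile).
σ_{bronze} = P / A = 157400 / 1925 = 81.76 MPa.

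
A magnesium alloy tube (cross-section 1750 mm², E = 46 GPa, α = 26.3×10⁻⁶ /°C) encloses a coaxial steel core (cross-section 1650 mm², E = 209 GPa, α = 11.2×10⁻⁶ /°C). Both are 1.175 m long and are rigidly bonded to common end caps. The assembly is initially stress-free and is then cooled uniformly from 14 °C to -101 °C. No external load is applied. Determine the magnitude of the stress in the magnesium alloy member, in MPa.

Both members must finish at the same length. With the larger α, the magnesium alloy tends to over-contract; the plates restrain it, putting the magnesium alloy in tension and the steel in compression. With no external load the two internal forces are equal and opposite, magnitude P.
Compatibility of the two members (thermal + elastic change equal): (α₁ − α₂)ΔT = P·[1/(A₁E₁) + 1/(A₂E₂)].
|α₁ − α₂|·ΔT = 15.1×10⁻⁶ × 115 = 0.001737.
1/(A₁E₁) + 1/(A₂E₂) = 1/(1750×46×10³) + 1/(1650×209×10³) = 1.532×10⁻⁸ N⁻¹.
So P = 0.001737 / 1.532×10⁻⁸ = 113.3 kN.
σ_{magnesium alloy} = P/A₁ = 113300/1750 = 64.76 MPa, tensile.

σ ≈ 64.8 MPa (tensile)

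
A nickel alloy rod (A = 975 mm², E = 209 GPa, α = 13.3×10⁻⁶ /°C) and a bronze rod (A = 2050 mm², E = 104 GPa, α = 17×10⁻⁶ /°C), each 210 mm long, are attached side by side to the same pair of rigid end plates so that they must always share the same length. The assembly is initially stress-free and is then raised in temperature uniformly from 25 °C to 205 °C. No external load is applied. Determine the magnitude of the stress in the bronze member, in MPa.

Both members must finish at the same length. With the larger α, the bronze tends to over-expand; the plates restrain it, putting the bronze in compression and the nickel alloy in tension. With no external load the two internal forces are equal and opposite, magnitude P.
Setting the final lengths equal and cancelling L: (α₁ − α₂)ΔT = P/(A₁E₁) + P/(A₂E₂).
|α₁ − α₂|·ΔT = 3.7×10⁻⁶ × 180 = 0.000666.
1/(A₁E₁) + 1/(A₂E₂) = 1/(975×209×10³) + 1/(2050×104×10³) = 9.598×10⁻⁹ N⁻¹.
P = 0.000666 / 9.598×10⁻⁹ = 69390 N = 69.39 kN.
σ_{bronze} = P/A₂ = 69390/2050 = 33.85 MPa, compressive.

σ ≈ 33.8 MPa (compressive)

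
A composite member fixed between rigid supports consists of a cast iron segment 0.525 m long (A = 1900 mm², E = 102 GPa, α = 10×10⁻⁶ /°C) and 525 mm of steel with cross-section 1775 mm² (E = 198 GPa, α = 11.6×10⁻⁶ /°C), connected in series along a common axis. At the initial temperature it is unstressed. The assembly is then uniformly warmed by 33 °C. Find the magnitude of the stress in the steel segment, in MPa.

With the walls removed the bar would change length by δ_free = Σ αᵢΔT Lᵢ = 10×10⁻⁶×33×525 + 11.6×10⁻⁶×33×525 = 0.3742 mm.
The rigid supports impose zero overall length change; the single axial force P common to all segments must satisfy P Σ Lᵢ/(AᵢEᵢ) = δ_free.
The series flexibility is Σ Lᵢ/(AᵢEᵢ) = 525/(1900×102×10³) + 525/(1775×198×10³) = 4.203×10⁻⁶ mm/N.
Hence P = δ_free / Σ(L/AE) = 0.3742/4.203×10⁻⁶ = 89.04 kN (compressive).
σ_{steel} = P / A = 89040 / 1775 = 50.16 MPa.

σ ≈ 50.2 MPa (compressive)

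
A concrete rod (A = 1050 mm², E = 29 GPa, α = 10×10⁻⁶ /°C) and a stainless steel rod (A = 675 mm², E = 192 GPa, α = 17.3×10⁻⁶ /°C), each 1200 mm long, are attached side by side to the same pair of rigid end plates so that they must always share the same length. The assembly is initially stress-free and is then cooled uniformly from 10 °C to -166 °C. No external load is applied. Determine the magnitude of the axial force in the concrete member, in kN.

P ≈ 31.7 kN (compressive in the concrete)

The stainless steel has the larger α, so on cooling it would change length more than the concrete if both were free. The rigid plates force a common final length, so the stainless steel is put into tension and the concrete into compression, with equal and opposite forces P (no external load).
Setting the final lengths equal and cancelling L: (α₁ − α₂)ΔT = P/(A₁E₁) + P/(A₂E₂).
|α₁ − α₂|·ΔT = 7.3×10⁻⁶ × 176 = 0.001285.
1/(A₁E₁) + 1/(A₂E₂) = 1/(1050×29×10³) + 1/(675×192×10³) = 4.056×10⁻⁸ N⁻¹.
So P = 0.001285 / 4.056×10⁻⁸ = 31.68 kN.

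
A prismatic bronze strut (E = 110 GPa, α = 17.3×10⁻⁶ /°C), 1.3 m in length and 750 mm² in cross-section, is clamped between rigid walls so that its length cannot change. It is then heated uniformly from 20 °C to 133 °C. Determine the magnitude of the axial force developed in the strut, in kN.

P ≈ 161 kN (compressive)

Full restraint means ε = 0, so the stress is σ = EαΔT = 110×10³ × 17.3×10⁻⁶ × 113 = 215 MPa.
P = AEαΔT = 750 × 110×10³ × 17.3×10⁻⁶ × 113 = 161.3 kN (compressive).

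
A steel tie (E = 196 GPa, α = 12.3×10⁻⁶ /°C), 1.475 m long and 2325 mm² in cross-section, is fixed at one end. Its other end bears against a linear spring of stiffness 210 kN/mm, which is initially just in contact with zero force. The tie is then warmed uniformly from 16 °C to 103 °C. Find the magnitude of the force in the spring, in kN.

P ≈ 197 kN

If the spring were absent the tie would lengthen by αΔT L = 12.3×10⁻⁶ × 87 × 1475 = 1.578 mm.
Let P be the compressive force at the spring. The tie shortens elastically by PL/(AE) and the spring compresses by P/k; together these equal δ_free.
So P = δ_free / [L/(AE) + 1/k] = 1.578 / [ 1475/(2325×196×10³) + 1/(210×10³) ].
P = 1.578 / 7.999×10⁻⁶ = 197300 N.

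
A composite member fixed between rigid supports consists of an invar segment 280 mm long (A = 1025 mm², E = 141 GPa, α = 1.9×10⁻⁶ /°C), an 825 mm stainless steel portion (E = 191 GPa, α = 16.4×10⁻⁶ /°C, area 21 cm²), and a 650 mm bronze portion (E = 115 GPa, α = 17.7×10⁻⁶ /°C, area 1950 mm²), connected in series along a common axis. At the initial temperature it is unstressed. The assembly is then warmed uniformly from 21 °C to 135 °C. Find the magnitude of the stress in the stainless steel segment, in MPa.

With the walls removed the bar would change length by δ_free = Σ αᵢΔT Lᵢ = 1.9×10⁻⁶×114×280 + 16.4×10⁻⁶×114×825 + 17.7×10⁻⁶×114×650 = 2.915 mm.
The walls prevent any net length change, so an axial force P (same in every segment) develops. Compatibility: P · Σ Lᵢ/(AᵢEᵢ) = δ_free.
Σ Lᵢ/(AᵢEᵢ) = 280/(1025×141×10³) + 825/(2100×191×10³) + 650/(1950×115×10³) = 6.893×10⁻⁶ mm/N.
Hence P = δ_free / Σ(L/AE) = 2.915/6.893×10⁻⁶ = 422.9 kN (compressive).
σ_{stainless steel} = P / A = 422900 / 2100 = 201.4 MPa.

σ ≈ 201 MPa (compressive)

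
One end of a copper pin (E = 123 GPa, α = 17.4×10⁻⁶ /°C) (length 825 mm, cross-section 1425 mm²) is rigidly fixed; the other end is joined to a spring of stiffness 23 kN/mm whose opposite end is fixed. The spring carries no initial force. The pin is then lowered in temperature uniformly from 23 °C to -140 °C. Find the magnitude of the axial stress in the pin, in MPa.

If the spring were absent the pin would shorten by αΔT L = 17.4×10⁻⁶ × 163 × 825 = 2.34 mm.
Let P be the tensile force in the spring. The pin extends elastically by PL/(AE) and the spring stretches by P/k; together these equal δ_free.
P [ L/(AE) + 1/k ] = δ_free → P [ 825/(1425×123×10³) + 1/(23×10³) ] = 2.34.
P = 2.34 / 4.819×10⁻⁵ = 48560 N.
σ = P/A = 48560/1425 = 34.08 MPa.

σ ≈ 34.1 MPa (tensile)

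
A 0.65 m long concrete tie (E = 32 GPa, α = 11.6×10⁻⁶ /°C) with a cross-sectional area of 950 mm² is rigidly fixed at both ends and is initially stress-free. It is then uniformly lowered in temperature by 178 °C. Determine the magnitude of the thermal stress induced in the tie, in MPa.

The supports are rigid, so the total axial strain is zero. The restrained thermal strain is ε = αΔT = 11.6×10⁻⁶ × 178 = 2064.8×10⁻⁶.
Hence σ = E·αΔT = 32×10³ × 2064.8×10⁻⁶ = 66.07 MPa, tensile.

σ ≈ 66.1 MPa (tensile)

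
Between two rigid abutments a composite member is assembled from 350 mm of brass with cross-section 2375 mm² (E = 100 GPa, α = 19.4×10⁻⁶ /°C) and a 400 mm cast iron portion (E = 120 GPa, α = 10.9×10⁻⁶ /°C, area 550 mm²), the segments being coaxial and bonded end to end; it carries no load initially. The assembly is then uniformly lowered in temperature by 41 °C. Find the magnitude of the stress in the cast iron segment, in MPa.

Free thermal contraction of the whole bar: Σ αᵢΔT Lᵢ = 19.4×10⁻⁶×41×350 + 10.9×10⁻⁶×41×400 = 0.4571 mm.
The walls prevent any net length change, so an axial force P (same in every segment) develops. Compatibility: P · Σ Lᵢ/(AᵢEᵢ) = δ_free.
Σ Lᵢ/(AᵢEᵢ) = 350/(2375×100×10³) + 400/(550×120×10³) = 7.534×10⁻⁶ mm/N.
So P = 0.4571 / 7.534×10⁻⁶ = 60.68 kN, tensile.
σ_{cast iron} = P / A = 60680 / 550 = 110.3 MPa.

σ ≈ 110 MPa (tensile)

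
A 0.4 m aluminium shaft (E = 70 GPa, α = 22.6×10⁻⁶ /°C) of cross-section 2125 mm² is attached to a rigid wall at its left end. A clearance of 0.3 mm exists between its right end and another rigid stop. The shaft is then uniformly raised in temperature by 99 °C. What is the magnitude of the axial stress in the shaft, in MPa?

σ ≈ 104 MPa (compressive)

Unrestrained expansion: δ_free = αΔT L = 22.6×10⁻⁶ × 99 × 400 = 0.895 mm.
This exceeds the 0.3 mm gap, so the wall pushes back. The portion of expansion that must be recovered elastically is δ_free − gap = 0.895 − 0.3 = 0.595 mm.
That suppressed elongation corresponds to σ = E·Δ/L = 70×10³ × 0.595/400 = 104.1 MPa.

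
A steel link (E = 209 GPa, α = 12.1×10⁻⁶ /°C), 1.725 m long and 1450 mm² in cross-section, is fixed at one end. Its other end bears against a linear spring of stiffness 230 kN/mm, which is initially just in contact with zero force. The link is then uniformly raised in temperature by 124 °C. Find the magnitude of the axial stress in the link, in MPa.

If the spring were absent the link would lengthen by αΔT L = 12.1×10⁻⁶ × 124 × 1725 = 2.588 mm.
With a force P in the spring, the elastic change of the link is PL/(AE) and that of the spring is P/k; compatibility requires their sum to equal δ_free.
So P = δ_free / [L/(AE) + 1/k] = 2.588 / [ 1725/(1450×209×10³) + 1/(230×10³) ].
P = 2.588 / 1.004×10⁻⁵ = 257800 N.
σ = P/A = 257800/1450 = 177.8 MPa.

σ ≈ 178 MPa (compressive)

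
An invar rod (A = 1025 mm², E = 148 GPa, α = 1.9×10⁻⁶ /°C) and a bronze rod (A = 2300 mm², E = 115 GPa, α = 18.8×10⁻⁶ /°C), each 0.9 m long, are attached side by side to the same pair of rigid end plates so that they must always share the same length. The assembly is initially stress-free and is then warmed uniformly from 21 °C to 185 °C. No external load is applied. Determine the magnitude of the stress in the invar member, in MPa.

σ ≈ 261 MPa (tensile)

Both members must finish at the same length. With the larger α, the bronze tends to over-expand; the plates restrain it, putting the bronze in compression and the invar in tension. With no external load the two internal forces are equal and opposite, magnitude P.
Compatibility of the two members (thermal + elastic change equal): (α₁ − α₂)ΔT = P·[1/(A₁E₁) + 1/(A₂E₂)].
|α₁ − α₂|·ΔT = 16.9×10⁻⁶ × 164 = 0.002772.
1/(A₁E₁) + 1/(A₂E₂) = 1/(1025×148×10³) + 1/(2300×115×10³) = 1.037×10⁻⁸ N⁻¹.
P = 0.002772 / 1.037×10⁻⁸ = 267200 N = 267.2 kN.
σ_{invar} = P/A₁ = 267200/1025 = 260.7 MPa, tensile.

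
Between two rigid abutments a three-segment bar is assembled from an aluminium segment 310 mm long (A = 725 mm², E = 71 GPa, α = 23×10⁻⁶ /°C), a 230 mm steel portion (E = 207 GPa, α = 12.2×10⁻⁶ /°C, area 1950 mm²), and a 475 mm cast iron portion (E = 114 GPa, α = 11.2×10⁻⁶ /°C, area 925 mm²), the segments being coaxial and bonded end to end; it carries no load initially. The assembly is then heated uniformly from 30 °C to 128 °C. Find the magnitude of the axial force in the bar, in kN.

P ≈ 135 kN (compressive)

If the supports were absent, the total length change would be Σ αᵢΔT Lᵢ = 23×10⁻⁶×98×310 + 12.2×10⁻⁶×98×230 + 11.2×10⁻⁶×98×475 = 1.495 mm.
The walls prevent any net length change, so an axial force P (same in every segment) develops. Compatibility: P · Σ Lᵢ/(AᵢEᵢ) = δ_free.
The series flexibility is Σ Lᵢ/(AᵢEᵢ) = 310/(725×71×10³) + 230/(1950×207×10³) + 475/(925×114×10³) = 1.11×10⁻⁵ mm/N.
So P = 1.495 / 1.11×10⁻⁵ = 134.7 kN, compressive.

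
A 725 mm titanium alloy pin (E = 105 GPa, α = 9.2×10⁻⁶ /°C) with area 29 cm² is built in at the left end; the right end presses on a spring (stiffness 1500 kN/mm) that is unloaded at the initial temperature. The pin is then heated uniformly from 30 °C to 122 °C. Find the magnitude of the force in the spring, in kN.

The unrestrained thermal change is αΔT L = 9.2×10⁻⁶ × 92 × 725 = 0.6136 mm.
With a force P in the spring, the elastic change of the pin is PL/(AE) and that of the spring is P/k; compatibility requires their sum to equal δ_free.
So P = δ_free / [L/(AE) + 1/k] = 0.6136 / [ 725/(2900×105×10³) + 1/(1500×10³) ].
P = 0.6136 / 3.048×10⁻⁶ = 201400 N.

P ≈ 201 kN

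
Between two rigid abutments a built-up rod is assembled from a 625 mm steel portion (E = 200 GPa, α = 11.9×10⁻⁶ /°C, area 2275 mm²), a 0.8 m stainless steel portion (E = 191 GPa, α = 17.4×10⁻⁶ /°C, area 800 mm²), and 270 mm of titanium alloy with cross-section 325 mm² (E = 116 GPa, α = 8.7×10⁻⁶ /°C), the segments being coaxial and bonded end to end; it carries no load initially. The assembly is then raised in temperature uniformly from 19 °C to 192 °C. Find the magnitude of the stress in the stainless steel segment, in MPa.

σ ≈ 372 MPa (compressive)

With the walls removed the bar would change length by δ_free = Σ αᵢΔT Lᵢ = 11.9×10⁻⁶×173×625 + 17.4×10⁻⁶×173×800 + 8.7×10⁻⁶×173×270 = 4.101 mm.
Since the ends are fixed, an axial force P builds up, equal in every segment, with P · Σ Lᵢ/(AᵢEᵢ) = δ_free.
The series flexibility is Σ Lᵢ/(AᵢEᵢ) = 625/(2275×200×10³) + 800/(800×191×10³) + 270/(325×116×10³) = 1.377×10⁻⁵ mm/N.
P = 4.101 / 1.377×10⁻⁵ = 297800 N = 297.8 kN, compressive.
σ_{stainless steel} = P / A = 297800 / 800 = 372.3 MPa.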